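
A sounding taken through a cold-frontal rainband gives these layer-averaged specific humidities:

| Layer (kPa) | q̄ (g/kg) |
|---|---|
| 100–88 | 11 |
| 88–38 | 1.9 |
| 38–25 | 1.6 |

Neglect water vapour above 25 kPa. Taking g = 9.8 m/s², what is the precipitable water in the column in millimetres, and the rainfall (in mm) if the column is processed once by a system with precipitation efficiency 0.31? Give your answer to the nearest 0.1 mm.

Precipitable water is the column-integrated vapour mass per unit area: PW = (1/g) Σ q̄ Δp, with q in kg/kg and Δp in Pa (1 kg/m² of water = 1 mm).
Layer 100–88 kPa: Δp = 120 hPa = 12000 Pa, q̄ = 0.011 kg/kg → 0.011 × 12000 / 9.8 = 13.47 mm
Layer 88–38 kPa: Δp = 500 hPa = 50000 Pa, q̄ = 0.0019 kg/kg → 0.0019 × 50000 / 9.8 = 9.69 mm
Layer 38–25 kPa: Δp = 130 hPa = 13000 Pa, q̄ = 0.0016 kg/kg → 0.0016 × 13000 / 9.8 = 2.12 mm
PW = 13.47 + 9.69 + 2.12 = 25.28 ≈ 25.3 mm.
Rainfall = ε × PW = 0.31 × 25.3 = 7.8 mm.

PW ≈ 25.3 mm; rainfall ≈ 7.8 mm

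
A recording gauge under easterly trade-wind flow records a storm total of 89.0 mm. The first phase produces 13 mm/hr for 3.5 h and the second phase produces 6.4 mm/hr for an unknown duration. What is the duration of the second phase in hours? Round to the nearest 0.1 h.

Known phases: 13 × 3.5 = 45.5 mm.
Remaining depth = 89.0 − 45.5 = 43.5 mm.
Duration = 43.5 / 6.4 = 6.8 h.

duration ≈ 6.8 h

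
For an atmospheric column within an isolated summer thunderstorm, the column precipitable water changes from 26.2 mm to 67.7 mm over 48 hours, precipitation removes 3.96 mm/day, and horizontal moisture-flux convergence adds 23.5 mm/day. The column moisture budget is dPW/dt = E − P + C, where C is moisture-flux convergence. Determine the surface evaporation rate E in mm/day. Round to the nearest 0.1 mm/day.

dPW/dt = (67.7 − 26.2) mm / (48/24 day) = +20.750 mm/day.
E = dPW/dt + P − C = (+20.750) + 3.96 − (23.5) = 1.2 mm/day.

E ≈ 1.2 mm/day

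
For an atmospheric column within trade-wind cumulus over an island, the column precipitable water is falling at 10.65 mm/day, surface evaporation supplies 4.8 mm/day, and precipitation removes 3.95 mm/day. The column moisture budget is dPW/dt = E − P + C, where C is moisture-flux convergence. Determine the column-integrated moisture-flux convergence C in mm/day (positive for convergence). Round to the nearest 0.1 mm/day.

dPW/dt = -10.65 mm/day.
C = dPW/dt − E + P = (-10.65) − 4.8 + 3.95 = -11.5 mm/day.

C ≈ -11.5 mm/day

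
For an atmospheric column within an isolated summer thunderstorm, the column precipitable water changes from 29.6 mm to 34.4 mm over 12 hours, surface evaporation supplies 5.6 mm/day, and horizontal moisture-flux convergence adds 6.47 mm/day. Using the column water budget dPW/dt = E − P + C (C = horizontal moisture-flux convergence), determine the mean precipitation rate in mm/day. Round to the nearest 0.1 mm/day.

P ≈ 2.5 mm/day

dPW/dt = (34.4 − 29.6) mm / (12/24 day) = +9.600 mm/day.
P = E + C − dPW/dt = 5.6 + (6.47) − (+9.600) = 2.5 mm/day.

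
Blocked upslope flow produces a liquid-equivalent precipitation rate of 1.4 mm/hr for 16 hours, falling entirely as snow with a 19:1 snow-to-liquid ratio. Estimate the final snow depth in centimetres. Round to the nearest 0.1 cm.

Liquid-equivalent depth = 1.4 × 16 = 22.4 mm.
Snow depth = 22.4 mm × 19 = 425.6 mm = 42.6 cm.

snow depth ≈ 42.6 cm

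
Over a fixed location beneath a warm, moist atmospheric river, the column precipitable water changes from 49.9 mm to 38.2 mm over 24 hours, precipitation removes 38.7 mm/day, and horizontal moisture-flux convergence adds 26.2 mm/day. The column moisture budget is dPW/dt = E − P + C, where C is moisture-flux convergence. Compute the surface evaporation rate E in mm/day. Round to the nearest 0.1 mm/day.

dPW/dt = (38.2 − 49.9) mm / (24/24 day) = -11.700 mm/day.
E = dPW/dt + P − C = (-11.700) + 38.7 − (26.2) = 0.8 mm/day.

E ≈ 0.8 mm/day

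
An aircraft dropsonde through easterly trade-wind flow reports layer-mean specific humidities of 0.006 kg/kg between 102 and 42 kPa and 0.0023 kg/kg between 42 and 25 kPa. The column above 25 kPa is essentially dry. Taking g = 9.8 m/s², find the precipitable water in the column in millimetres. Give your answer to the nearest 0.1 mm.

PW ≈ 40.7 mm

Precipitable water is the column-integrated vapour mass per unit area: PW = (1/g) Σ q̄ Δp, with q in kg/kg and Δp in Pa (1 kg/m² of water = 1 mm).
Layer 102–42 kPa: Δp = 600 hPa = 60000 Pa, q̄ = 0.006 kg/kg → 0.006 × 60000 / 9.8 = 36.73 mm
Layer 42–25 kPa: Δp = 170 hPa = 17000 Pa, q̄ = 0.0023 kg/kg → 0.0023 × 17000 / 9.8 = 3.99 mm
PW = 36.73 + 3.99 = 40.72 ≈ 40.7 mm.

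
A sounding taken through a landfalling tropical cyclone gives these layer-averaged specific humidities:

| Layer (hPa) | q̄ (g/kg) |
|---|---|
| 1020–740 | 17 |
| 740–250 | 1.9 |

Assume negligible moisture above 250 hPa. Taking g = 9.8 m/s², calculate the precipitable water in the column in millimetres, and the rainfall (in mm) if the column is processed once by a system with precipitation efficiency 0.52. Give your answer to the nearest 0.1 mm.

Precipitable water is the column-integrated vapour mass per unit area: PW = (1/g) Σ q̄ Δp, with q in kg/kg and Δp in Pa (1 kg/m² of water = 1 mm).
Layer 1020–740 hPa: Δp = 280 hPa = 28000 Pa, q̄ = 0.017 kg/kg → 0.017 × 28000 / 9.8 = 48.57 mm
Layer 740–250 hPa: Δp = 490 hPa = 49000 Pa, q̄ = 0.0019 kg/kg → 0.0019 × 49000 / 9.8 = 9.50 mm
PW = 48.57 + 9.50 = 58.07 ≈ 58.1 mm.
Rainfall = ε × PW = 0.52 × 58.1 = 30.2 mm.

PW ≈ 58.1 mm; rainfall ≈ 30.2 mm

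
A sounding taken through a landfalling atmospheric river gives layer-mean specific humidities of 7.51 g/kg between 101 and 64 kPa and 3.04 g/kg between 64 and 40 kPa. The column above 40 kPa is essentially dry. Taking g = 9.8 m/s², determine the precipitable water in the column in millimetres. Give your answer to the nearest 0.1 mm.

PW ≈ 35.8 mm

Precipitable water is the column-integrated vapour mass per unit area: PW = (1/g) Σ q̄ Δp, with q in kg/kg and Δp in Pa (1 kg/m² of water = 1 mm).
Layer 101–64 kPa: Δp = 370 hPa = 37000 Pa, q̄ = 0.00751 kg/kg → 0.00751 × 37000 / 9.8 = 28.35 mm
Layer 64–40 kPa: Δp = 240 hPa = 24000 Pa, q̄ = 0.00304 kg/kg → 0.00304 × 24000 / 9.8 = 7.44 mm
PW = 28.35 + 7.44 = 35.79 ≈ 35.8 mm.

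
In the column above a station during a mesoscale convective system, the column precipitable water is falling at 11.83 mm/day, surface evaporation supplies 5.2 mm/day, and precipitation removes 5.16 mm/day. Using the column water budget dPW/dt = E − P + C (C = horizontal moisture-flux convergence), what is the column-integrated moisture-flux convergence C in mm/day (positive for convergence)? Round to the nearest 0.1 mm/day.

dPW/dt = -11.83 mm/day.
C = dPW/dt − E + P = (-11.83) − 5.2 + 5.16 = -11.9 mm/day.

C ≈ -11.9 mm/day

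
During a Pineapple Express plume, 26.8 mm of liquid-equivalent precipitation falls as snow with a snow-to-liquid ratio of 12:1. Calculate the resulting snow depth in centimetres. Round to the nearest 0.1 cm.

Snow depth = liquid × ratio = 26.8 mm × 12 = 321.6 mm = 32.2 cm.

snow depth ≈ 32.2 cm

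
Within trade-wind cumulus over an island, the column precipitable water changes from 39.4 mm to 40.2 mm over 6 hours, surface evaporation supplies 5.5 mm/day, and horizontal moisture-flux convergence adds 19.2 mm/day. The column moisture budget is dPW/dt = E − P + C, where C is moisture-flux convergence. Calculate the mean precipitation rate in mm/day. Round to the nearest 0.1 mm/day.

dPW/dt = (40.2 − 39.4) mm / (6/24 day) = +3.200 mm/day.
P = E + C − dPW/dt = 5.5 + (19.2) − (+3.200) = 21.5 mm/day.

P ≈ 21.5 mm/day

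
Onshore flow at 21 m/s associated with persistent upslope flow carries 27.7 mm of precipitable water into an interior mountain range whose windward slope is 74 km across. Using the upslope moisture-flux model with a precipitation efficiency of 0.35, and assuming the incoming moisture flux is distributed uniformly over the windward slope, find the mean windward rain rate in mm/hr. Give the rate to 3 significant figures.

Incoming column moisture flux per unit ridge length: F = V × PW = 21 × 27.7 = 581.7 mm·m/s.
Spread over the 74 km slope with efficiency ε = 0.35: R = ε·F/W = 0.35 × 581.7 / 74000 m = 2.751e-03 mm/s.
R = 2.751e-03 × 3600 = 9.90 mm/hr.

R ≈ 9.90 mm/hr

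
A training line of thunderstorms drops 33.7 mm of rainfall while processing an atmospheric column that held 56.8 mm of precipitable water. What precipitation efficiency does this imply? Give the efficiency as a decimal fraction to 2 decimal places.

ε = rainfall / PW = 33.7 / 56.8 = 0.59.

ε ≈ 0.59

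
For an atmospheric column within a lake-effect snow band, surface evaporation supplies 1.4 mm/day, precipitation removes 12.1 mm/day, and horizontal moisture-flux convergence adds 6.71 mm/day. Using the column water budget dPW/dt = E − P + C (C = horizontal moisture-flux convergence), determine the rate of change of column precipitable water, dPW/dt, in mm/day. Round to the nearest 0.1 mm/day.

dPW/dt = E − P + C = 1.4 − 12.1 + (6.71) = -4.0 mm/day.

dPW/dt ≈ -4.0 mm/day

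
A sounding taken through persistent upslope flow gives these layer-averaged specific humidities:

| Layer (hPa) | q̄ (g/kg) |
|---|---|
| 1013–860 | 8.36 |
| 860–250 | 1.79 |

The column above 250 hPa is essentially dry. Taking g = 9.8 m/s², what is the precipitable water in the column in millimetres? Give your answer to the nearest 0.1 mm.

PW ≈ 24.2 mm

Precipitable water is the column-integrated vapour mass per unit area: PW = (1/g) Σ q̄ Δp, with q in kg/kg and Δp in Pa (1 kg/m² of water = 1 mm).
Layer 1013–860 hPa: Δp = 153 hPa = 15300 Pa, q̄ = 0.00836 kg/kg → 0.00836 × 15300 / 9.8 = 13.05 mm
Layer 860–250 hPa: Δp = 610 hPa = 61000 Pa, q̄ = 0.00179 kg/kg → 0.00179 × 61000 / 9.8 = 11.14 mm
PW = 13.05 + 11.14 = 24.19 ≈ 24.2 mm.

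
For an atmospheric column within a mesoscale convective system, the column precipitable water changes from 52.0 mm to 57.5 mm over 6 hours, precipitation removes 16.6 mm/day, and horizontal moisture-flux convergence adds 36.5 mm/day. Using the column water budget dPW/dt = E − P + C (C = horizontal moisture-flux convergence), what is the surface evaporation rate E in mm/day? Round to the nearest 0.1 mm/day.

dPW/dt = (57.5 − 52.0) mm / (6/24 day) = +22.000 mm/day.
E = dPW/dt + P − C = (+22.000) + 16.6 − (36.5) = 2.1 mm/day.

E ≈ 2.1 mm/day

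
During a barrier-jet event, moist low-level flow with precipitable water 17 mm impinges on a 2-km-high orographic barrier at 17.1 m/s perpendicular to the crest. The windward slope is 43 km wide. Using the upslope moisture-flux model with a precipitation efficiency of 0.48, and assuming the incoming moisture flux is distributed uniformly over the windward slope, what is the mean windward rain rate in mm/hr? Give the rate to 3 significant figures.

Incoming column moisture flux per unit ridge length: F = V × PW = 17.1 × 17 = 290.7 mm·m/s.
Spread over the 43 km slope with efficiency ε = 0.48: R = ε·F/W = 0.48 × 290.7 / 43000 m = 3.245e-03 mm/s.
R = 3.245e-03 × 3600 = 11.7 mm/hr.

R ≈ 11.7 mm/hr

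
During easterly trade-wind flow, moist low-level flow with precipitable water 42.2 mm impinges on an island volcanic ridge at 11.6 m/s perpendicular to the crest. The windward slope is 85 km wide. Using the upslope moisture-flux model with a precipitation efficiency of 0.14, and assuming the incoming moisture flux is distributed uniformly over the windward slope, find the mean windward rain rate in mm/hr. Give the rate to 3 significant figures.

Incoming column moisture flux per unit ridge length: F = V × PW = 11.6 × 42.2 = 489.52 mm·m/s.
Spread over the 85 km slope with efficiency ε = 0.14: R = ε·F/W = 0.14 × 489.52 / 85000 m = 8.063e-04 mm/s.
R = 8.063e-04 × 3600 = 2.90 mm/hr.

R ≈ 2.90 mm/hr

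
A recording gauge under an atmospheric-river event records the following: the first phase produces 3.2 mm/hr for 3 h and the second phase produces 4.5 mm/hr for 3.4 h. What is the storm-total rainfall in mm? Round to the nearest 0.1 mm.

total ≈ 24.9 mm

Total = Σ Rᵢ Δtᵢ = 3.2 × 3 + 4.5 × 3.4
      = 9.6 + 15.3 = 24.9 mm.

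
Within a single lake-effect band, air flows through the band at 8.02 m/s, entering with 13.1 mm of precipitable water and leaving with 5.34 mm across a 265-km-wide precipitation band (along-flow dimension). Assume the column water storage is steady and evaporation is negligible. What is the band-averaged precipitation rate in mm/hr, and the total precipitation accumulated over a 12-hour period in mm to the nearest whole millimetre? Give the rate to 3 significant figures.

Column moisture flux per unit crosswind length is F = V × PW.
Inflow: F_in = 8.02 × 13.1 = 105.062 mm·m/s
Outflow: F_out = 8.02 × 5.34 = 42.8268 mm·m/s
Steady-state rate R = (F_in − F_out)/L = (105.062 − 42.8268) / 265000 m = 2.348e-04 mm/s.
R = 2.348e-04 × 3600 = 0.845 mm/hr.
Over 12 h: total = 0.845 × 12 = 10.14 ≈ 10 mm.

R ≈ 0.845 mm/hr; total ≈ 10 mm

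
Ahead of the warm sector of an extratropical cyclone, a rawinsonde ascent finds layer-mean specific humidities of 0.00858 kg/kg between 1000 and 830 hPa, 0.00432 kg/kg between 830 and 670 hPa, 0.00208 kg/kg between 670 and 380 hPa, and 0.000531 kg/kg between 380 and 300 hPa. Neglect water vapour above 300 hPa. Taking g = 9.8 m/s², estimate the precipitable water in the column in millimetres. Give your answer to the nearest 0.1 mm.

PW ≈ 28.5 mm

Precipitable water is the column-integrated vapour mass per unit area: PW = (1/g) Σ q̄ Δp, with q in kg/kg and Δp in Pa (1 kg/m² of water = 1 mm).
Layer 1000–830 hPa: Δp = 170 hPa = 17000 Pa, q̄ = 0.00858 kg/kg → 0.00858 × 17000 / 9.8 = 14.88 mm
Layer 830–670 hPa: Δp = 160 hPa = 16000 Pa, q̄ = 0.00432 kg/kg → 0.00432 × 16000 / 9.8 = 7.05 mm
Layer 670–380 hPa: Δp = 290 hPa = 29000 Pa, q̄ = 0.00208 kg/kg → 0.00208 × 29000 / 9.8 = 6.16 mm
Layer 380–300 hPa: Δp = 80 hPa = 8000 Pa, q̄ = 0.000531 kg/kg → 0.000531 × 8000 / 9.8 = 0.43 mm
PW = 14.88 + 7.05 + 6.16 + 0.43 = 28.52 ≈ 28.5 mm.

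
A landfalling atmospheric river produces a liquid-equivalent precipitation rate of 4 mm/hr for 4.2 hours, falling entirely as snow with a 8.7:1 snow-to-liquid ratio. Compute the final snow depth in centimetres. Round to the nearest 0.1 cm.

snow depth ≈ 14.6 cm

Liquid-equivalent depth = 4 × 4.2 = 16.8 mm.
Snow depth = 16.8 mm × 8.7 = 146.16 mm = 14.6 cm.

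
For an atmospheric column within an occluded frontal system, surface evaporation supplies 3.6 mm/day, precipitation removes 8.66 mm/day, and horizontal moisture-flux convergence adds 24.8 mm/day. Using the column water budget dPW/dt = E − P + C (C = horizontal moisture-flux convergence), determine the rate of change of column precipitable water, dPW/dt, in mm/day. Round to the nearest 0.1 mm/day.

dPW/dt ≈ 19.7 mm/day

dPW/dt = E − P + C = 3.6 − 8.66 + (24.8) = 19.7 mm/day.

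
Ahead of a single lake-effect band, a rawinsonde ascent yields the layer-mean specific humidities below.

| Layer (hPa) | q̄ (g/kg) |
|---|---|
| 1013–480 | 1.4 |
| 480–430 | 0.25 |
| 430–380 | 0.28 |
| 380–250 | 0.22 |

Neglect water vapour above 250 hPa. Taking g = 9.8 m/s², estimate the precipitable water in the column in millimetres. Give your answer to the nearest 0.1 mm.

Precipitable water is the column-integrated vapour mass per unit area: PW = (1/g) Σ q̄ Δp, with q in kg/kg and Δp in Pa (1 kg/m² of water = 1 mm).
Layer 1013–480 hPa: Δp = 533 hPa = 53300 Pa, q̄ = 0.0014 kg/kg → 0.0014 × 53300 / 9.8 = 7.61 mm
Layer 480–430 hPa: Δp = 50 hPa = 5000 Pa, q̄ = 0.00025 kg/kg → 0.00025 × 5000 / 9.8 = 0.13 mm
Layer 430–380 hPa: Δp = 50 hPa = 5000 Pa, q̄ = 0.00028 kg/kg → 0.00028 × 5000 / 9.8 = 0.14 mm
Layer 380–250 hPa: Δp = 130 hPa = 13000 Pa, q̄ = 0.00022 kg/kg → 0.00022 × 13000 / 9.8 = 0.29 mm
PW = 7.61 + 0.13 + 0.14 + 0.29 = 8.17 ≈ 8.2 mm.

PW ≈ 8.2 mm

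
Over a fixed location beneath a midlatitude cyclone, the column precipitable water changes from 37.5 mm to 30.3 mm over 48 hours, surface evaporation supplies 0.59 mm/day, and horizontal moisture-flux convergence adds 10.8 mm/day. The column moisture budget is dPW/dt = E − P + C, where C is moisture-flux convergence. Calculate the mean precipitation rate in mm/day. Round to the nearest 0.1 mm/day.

P ≈ 15.0 mm/day

dPW/dt = (30.3 − 37.5) mm / (48/24 day) = -3.600 mm/day.
P = E + C − dPW/dt = 0.59 + (10.8) − (-3.600) = 15.0 mm/day.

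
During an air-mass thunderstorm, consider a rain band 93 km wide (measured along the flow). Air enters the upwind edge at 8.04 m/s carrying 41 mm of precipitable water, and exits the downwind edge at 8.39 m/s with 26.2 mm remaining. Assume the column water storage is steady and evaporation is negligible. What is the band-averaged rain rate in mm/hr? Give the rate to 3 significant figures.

Column moisture flux per unit crosswind length is F = V × PW.
Inflow: F_in = 8.04 × 41 = 329.64 mm·m/s
Outflow: F_out = 8.39 × 26.2 = 219.818 mm·m/s
Steady-state rate R = (F_in − F_out)/L = (329.64 − 219.818) / 93000 m = 1.181e-03 mm/s.
R = 1.181e-03 × 3600 = 4.25 mm/hr.

R ≈ 4.25 mm/hr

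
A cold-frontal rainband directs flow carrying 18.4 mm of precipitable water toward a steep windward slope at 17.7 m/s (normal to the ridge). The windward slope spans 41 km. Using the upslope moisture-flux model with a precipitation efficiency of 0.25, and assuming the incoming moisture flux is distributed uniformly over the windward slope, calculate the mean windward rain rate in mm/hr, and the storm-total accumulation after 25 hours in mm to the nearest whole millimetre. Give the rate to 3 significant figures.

R ≈ 7.15 mm/hr; total ≈ 179 mm

Incoming column moisture flux per unit ridge length: F = V × PW = 17.7 × 18.4 = 325.68 mm·m/s.
Spread over the 41 km slope with efficiency ε = 0.25: R = ε·F/W = 0.25 × 325.68 / 41000 m = 1.986e-03 mm/s.
R = 1.986e-03 × 3600 = 7.15 mm/hr.
Over 25 h: total = 7.15 × 25 = 178.75 ≈ 179 mm.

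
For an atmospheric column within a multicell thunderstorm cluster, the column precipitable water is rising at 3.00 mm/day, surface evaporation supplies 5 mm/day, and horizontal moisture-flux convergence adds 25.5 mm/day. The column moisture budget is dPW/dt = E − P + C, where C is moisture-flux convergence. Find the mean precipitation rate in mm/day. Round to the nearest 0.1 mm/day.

dPW/dt = +3.00 mm/day.
P = E + C − dPW/dt = 5 + (25.5) − (+3.00) = 27.5 mm/day.

P ≈ 27.5 mm/day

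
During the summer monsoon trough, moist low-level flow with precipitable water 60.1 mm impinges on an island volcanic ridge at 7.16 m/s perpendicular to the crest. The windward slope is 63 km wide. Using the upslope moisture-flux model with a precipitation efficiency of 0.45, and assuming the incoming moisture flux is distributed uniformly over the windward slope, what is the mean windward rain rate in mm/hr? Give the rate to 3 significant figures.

Incoming column moisture flux per unit ridge length: F = V × PW = 7.16 × 60.1 = 430.316 mm·m/s.
Spread over the 63 km slope with efficiency ε = 0.45: R = ε·F/W = 0.45 × 430.316 / 63000 m = 3.074e-03 mm/s.
R = 3.074e-03 × 3600 = 11.1 mm/hr.

R ≈ 11.1 mm/hr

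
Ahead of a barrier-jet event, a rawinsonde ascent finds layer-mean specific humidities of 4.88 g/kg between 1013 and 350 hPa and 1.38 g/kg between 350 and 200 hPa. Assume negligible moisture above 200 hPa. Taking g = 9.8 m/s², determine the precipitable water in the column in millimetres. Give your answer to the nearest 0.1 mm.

PW ≈ 35.1 mm

Precipitable water is the column-integrated vapour mass per unit area: PW = (1/g) Σ q̄ Δp, with q in kg/kg and Δp in Pa (1 kg/m² of water = 1 mm).
Layer 1013–350 hPa: Δp = 663 hPa = 66300 Pa, q̄ = 0.00488 kg/kg → 0.00488 × 66300 / 9.8 = 33.01 mm
Layer 350–200 hPa: Δp = 150 hPa = 15000 Pa, q̄ = 0.00138 kg/kg → 0.00138 × 15000 / 9.8 = 2.11 mm
PW = 33.01 + 2.11 = 35.12 ≈ 35.1 mm.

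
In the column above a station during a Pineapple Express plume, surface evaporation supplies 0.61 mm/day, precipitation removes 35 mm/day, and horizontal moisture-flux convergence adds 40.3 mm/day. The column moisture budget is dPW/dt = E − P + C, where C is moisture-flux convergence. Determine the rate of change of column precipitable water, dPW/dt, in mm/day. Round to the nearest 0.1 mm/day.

dPW/dt = E − P + C = 0.61 − 35 + (40.3) = 5.9 mm/day.

dPW/dt ≈ 5.9 mm/day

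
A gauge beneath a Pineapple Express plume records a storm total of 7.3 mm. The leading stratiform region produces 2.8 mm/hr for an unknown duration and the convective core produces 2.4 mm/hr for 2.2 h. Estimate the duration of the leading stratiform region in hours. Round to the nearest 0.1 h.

Known phases: 2.4 × 2.2 = 5.28 mm.
Remaining depth = 7.3 − 5.28 = 2.02 mm.
Duration = 2.02 / 2.8 = 0.7 h.

duration ≈ 0.7 h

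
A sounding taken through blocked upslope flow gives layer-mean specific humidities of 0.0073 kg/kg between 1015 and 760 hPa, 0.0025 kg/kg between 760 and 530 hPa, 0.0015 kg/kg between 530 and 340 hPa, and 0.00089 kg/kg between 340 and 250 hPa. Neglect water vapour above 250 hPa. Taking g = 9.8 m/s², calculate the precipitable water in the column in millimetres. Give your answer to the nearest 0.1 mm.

Precipitable water is the column-integrated vapour mass per unit area: PW = (1/g) Σ q̄ Δp, with q in kg/kg and Δp in Pa (1 kg/m² of water = 1 mm).
Layer 1015–760 hPa: Δp = 255 hPa = 25500 Pa, q̄ = 0.0073 kg/kg → 0.0073 × 25500 / 9.8 = 18.99 mm
Layer 760–530 hPa: Δp = 230 hPa = 23000 Pa, q̄ = 0.0025 kg/kg → 0.0025 × 23000 / 9.8 = 5.87 mm
Layer 530–340 hPa: Δp = 190 hPa = 19000 Pa, q̄ = 0.0015 kg/kg → 0.0015 × 19000 / 9.8 = 2.91 mm
Layer 340–250 hPa: Δp = 90 hPa = 9000 Pa, q̄ = 0.00089 kg/kg → 0.00089 × 9000 / 9.8 = 0.82 mm
PW = 18.99 + 5.87 + 2.91 + 0.82 = 28.59 ≈ 28.6 mm.

PW ≈ 28.6 mm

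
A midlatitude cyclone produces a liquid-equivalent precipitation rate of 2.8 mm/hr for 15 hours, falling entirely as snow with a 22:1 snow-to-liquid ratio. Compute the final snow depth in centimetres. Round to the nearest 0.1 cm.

Liquid-equivalent depth = 2.8 × 15 = 42 mm.
Snow depth = 42 mm × 22 = 924 mm = 92.4 cm.

snow depth ≈ 92.4 cm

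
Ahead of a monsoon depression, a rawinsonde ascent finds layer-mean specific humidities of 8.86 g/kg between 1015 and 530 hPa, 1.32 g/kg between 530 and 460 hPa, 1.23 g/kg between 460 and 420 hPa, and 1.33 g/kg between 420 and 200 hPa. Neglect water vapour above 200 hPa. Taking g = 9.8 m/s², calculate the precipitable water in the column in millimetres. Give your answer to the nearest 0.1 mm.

Precipitable water is the column-integrated vapour mass per unit area: PW = (1/g) Σ q̄ Δp, with q in kg/kg and Δp in Pa (1 kg/m² of water = 1 mm).
Layer 1015–530 hPa: Δp = 485 hPa = 48500 Pa, q̄ = 0.00886 kg/kg → 0.00886 × 48500 / 9.8 = 43.85 mm
Layer 530–460 hPa: Δp = 70 hPa = 7000 Pa, q̄ = 0.00132 kg/kg → 0.00132 × 7000 / 9.8 = 0.94 mm
Layer 460–420 hPa: Δp = 40 hPa = 4000 Pa, q̄ = 0.00123 kg/kg → 0.00123 × 4000 / 9.8 = 0.50 mm
Layer 420–200 hPa: Δp = 220 hPa = 22000 Pa, q̄ = 0.00133 kg/kg → 0.00133 × 22000 / 9.8 = 2.99 mm
PW = 43.85 + 0.94 + 0.50 + 2.99 = 48.28 ≈ 48.3 mm.

PW ≈ 48.3 mm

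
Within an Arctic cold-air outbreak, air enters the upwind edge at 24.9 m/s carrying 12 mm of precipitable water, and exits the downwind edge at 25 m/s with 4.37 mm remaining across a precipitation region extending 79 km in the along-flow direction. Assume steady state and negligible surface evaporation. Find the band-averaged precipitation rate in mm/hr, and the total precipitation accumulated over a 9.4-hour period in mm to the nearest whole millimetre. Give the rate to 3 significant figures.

Column moisture flux per unit crosswind length is F = V × PW.
Inflow: F_in = 24.9 × 12 = 298.8 mm·m/s
Outflow: F_out = 25 × 4.37 = 109.25 mm·m/s
Steady-state rate R = (F_in − F_out)/L = (298.8 − 109.25) / 79000 m = 2.399e-03 mm/s.
R = 2.399e-03 × 3600 = 8.64 mm/hr.
Over 9.4 h: total = 8.64 × 9.4 = 81.216 ≈ 81 mm.

R ≈ 8.64 mm/hr; total ≈ 81 mm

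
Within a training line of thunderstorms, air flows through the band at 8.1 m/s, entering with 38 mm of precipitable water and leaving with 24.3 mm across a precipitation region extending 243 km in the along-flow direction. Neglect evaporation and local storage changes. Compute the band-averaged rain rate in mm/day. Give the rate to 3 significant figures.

R ≈ 39.5 mm/day

Column moisture flux per unit crosswind length is F = V × PW.
Inflow: F_in = 8.1 × 38 = 307.8 mm·m/s
Outflow: F_out = 8.1 × 24.3 = 196.83 mm·m/s
Steady-state rate R = (F_in − F_out)/L = (307.8 − 196.83) / 243000 m = 4.567e-04 mm/s.
R = 4.567e-04 × 3600 × 24 = 39.5 mm/day.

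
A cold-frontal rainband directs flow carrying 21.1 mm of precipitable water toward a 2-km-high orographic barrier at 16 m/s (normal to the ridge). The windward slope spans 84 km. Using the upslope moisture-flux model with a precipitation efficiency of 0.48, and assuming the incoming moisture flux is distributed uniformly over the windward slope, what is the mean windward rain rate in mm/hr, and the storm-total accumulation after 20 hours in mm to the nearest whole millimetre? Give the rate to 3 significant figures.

Incoming column moisture flux per unit ridge length: F = V × PW = 16 × 21.1 = 337.6 mm·m/s.
Spread over the 84 km slope with efficiency ε = 0.48: R = ε·F/W = 0.48 × 337.6 / 84000 m = 1.929e-03 mm/s.
R = 1.929e-03 × 3600 = 6.94 mm/hr.
Over 20 h: total = 6.94 × 20 = 138.8 ≈ 139 mm.

R ≈ 6.94 mm/hr; total ≈ 139 mm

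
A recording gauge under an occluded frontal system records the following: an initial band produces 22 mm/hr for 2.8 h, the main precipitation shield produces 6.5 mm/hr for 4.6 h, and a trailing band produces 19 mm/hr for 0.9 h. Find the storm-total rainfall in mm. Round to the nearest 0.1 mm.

Total = Σ Rᵢ Δtᵢ = 22 × 2.8 + 6.5 × 4.6 + 19 × 0.9
      = 61.6 + 29.9 + 17.1 = 108.6 mm.

total ≈ 108.6 mm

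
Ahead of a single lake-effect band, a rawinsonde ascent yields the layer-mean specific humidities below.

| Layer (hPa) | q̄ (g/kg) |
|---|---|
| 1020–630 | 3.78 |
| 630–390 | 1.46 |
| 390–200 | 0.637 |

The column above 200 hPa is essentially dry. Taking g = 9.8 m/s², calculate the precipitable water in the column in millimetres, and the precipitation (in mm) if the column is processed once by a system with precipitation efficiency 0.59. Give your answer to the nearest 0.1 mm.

Precipitable water is the column-integrated vapour mass per unit area: PW = (1/g) Σ q̄ Δp, with q in kg/kg and Δp in Pa (1 kg/m² of water = 1 mm).
Layer 1020–630 hPa: Δp = 390 hPa = 39000 Pa, q̄ = 0.00378 kg/kg → 0.00378 × 39000 / 9.8 = 15.04 mm
Layer 630–390 hPa: Δp = 240 hPa = 24000 Pa, q̄ = 0.00146 kg/kg → 0.00146 × 24000 / 9.8 = 3.58 mm
Layer 390–200 hPa: Δp = 190 hPa = 19000 Pa, q̄ = 0.000637 kg/kg → 0.000637 × 19000 / 9.8 = 1.24 mm
PW = 15.04 + 3.58 + 1.24 = 19.86 ≈ 19.9 mm.
Precipitation = ε × PW = 0.59 × 19.9 = 11.7 mm.

PW ≈ 19.9 mm; precipitation ≈ 11.7 mm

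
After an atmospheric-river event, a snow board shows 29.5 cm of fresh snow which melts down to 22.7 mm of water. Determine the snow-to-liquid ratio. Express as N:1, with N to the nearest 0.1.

ratio ≈ 13.0

Ratio = snow depth / SWE = 295 mm / 22.7 mm = 13.0, i.e. 13.0:1.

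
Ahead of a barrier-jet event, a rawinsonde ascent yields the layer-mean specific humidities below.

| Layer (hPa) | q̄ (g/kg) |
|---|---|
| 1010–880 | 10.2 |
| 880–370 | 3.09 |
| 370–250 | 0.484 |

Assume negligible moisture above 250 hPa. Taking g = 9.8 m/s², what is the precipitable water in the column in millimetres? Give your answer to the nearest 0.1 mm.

PW ≈ 30.2 mm

Precipitable water is the column-integrated vapour mass per unit area: PW = (1/g) Σ q̄ Δp, with q in kg/kg and Δp in Pa (1 kg/m² of water = 1 mm).
Layer 1010–880 hPa: Δp = 130 hPa = 13000 Pa, q̄ = 0.0102 kg/kg → 0.0102 × 13000 / 9.8 = 13.53 mm
Layer 880–370 hPa: Δp = 510 hPa = 51000 Pa, q̄ = 0.00309 kg/kg → 0.00309 × 51000 / 9.8 = 16.08 mm
Layer 370–250 hPa: Δp = 120 hPa = 12000 Pa, q̄ = 0.000484 kg/kg → 0.000484 × 12000 / 9.8 = 0.59 mm
PW = 13.53 + 16.08 + 0.59 = 30.20 ≈ 30.2 mm.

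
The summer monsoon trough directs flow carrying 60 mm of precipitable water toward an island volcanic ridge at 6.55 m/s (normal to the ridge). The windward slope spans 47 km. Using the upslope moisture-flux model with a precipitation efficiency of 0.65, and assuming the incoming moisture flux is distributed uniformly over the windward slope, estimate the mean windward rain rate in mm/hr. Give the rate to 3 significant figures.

Incoming column moisture flux per unit ridge length: F = V × PW = 6.55 × 60 = 393 mm·m/s.
Spread over the 47 km slope with efficiency ε = 0.65: R = ε·F/W = 0.65 × 393 / 47000 m = 5.435e-03 mm/s.
R = 5.435e-03 × 3600 = 19.6 mm/hr.

R ≈ 19.6 mm/hr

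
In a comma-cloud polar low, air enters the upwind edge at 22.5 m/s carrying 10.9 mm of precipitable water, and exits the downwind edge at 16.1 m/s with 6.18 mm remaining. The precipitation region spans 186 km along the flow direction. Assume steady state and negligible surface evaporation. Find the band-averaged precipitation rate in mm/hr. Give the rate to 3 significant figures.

R ≈ 2.82 mm/hr

Column moisture flux per unit crosswind length is F = V × PW.
Inflow: F_in = 22.5 × 10.9 = 245.25 mm·m/s
Outflow: F_out = 16.1 × 6.18 = 99.498 mm·m/s
Steady-state rate R = (F_in − F_out)/L = (245.25 − 99.498) / 186000 m = 7.836e-04 mm/s.
R = 7.836e-04 × 3600 = 2.82 mm/hr.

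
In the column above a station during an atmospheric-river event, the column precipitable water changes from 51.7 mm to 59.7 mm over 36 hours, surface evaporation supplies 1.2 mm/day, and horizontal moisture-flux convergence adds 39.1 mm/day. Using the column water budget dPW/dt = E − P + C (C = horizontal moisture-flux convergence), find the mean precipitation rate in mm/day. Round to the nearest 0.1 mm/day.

dPW/dt = (59.7 − 51.7) mm / (36/24 day) = +5.333 mm/day.
P = E + C − dPW/dt = 1.2 + (39.1) − (+5.333) = 35.0 mm/day.

P ≈ 35.0 mm/day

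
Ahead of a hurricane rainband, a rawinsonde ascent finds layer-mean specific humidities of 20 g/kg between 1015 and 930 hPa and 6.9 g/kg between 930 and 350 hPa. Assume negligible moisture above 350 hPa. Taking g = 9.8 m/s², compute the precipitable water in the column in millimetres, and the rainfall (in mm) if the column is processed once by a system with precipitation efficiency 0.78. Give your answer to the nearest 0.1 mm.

Precipitable water is the column-integrated vapour mass per unit area: PW = (1/g) Σ q̄ Δp, with q in kg/kg and Δp in Pa (1 kg/m² of water = 1 mm).
Layer 1015–930 hPa: Δp = 85 hPa = 8500 Pa, q̄ = 0.02 kg/kg → 0.02 × 8500 / 9.8 = 17.35 mm
Layer 930–350 hPa: Δp = 580 hPa = 58000 Pa, q̄ = 0.0069 kg/kg → 0.0069 × 58000 / 9.8 = 40.84 mm
PW = 17.35 + 40.84 = 58.19 ≈ 58.2 mm.
Rainfall = ε × PW = 0.78 × 58.2 = 45.4 mm.

PW ≈ 58.2 mm; rainfall ≈ 45.4 mm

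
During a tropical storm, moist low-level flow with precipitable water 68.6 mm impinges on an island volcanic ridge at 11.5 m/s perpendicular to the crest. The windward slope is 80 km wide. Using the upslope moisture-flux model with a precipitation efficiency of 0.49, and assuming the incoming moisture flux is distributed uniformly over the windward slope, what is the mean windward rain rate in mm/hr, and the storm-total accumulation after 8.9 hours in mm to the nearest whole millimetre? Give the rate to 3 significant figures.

Incoming column moisture flux per unit ridge length: F = V × PW = 11.5 × 68.6 = 788.9 mm·m/s.
Spread over the 80 km slope with efficiency ε = 0.49: R = ε·F/W = 0.49 × 788.9 / 80000 m = 4.832e-03 mm/s.
R = 4.832e-03 × 3600 = 17.4 mm/hr.
Over 8.9 h: total = 17.4 × 8.9 = 154.86 ≈ 155 mm.

R ≈ 17.4 mm/hr; total ≈ 155 mm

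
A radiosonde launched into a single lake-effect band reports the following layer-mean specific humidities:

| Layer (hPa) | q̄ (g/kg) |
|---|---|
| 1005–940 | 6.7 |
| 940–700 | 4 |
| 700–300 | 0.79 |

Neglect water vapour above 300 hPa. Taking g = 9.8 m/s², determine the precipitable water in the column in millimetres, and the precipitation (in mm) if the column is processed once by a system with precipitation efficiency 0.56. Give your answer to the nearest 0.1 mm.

Precipitable water is the column-integrated vapour mass per unit area: PW = (1/g) Σ q̄ Δp, with q in kg/kg and Δp in Pa (1 kg/m² of water = 1 mm).
Layer 1005–940 hPa: Δp = 65 hPa = 6500 Pa, q̄ = 0.0067 kg/kg → 0.0067 × 6500 / 9.8 = 4.44 mm
Layer 940–700 hPa: Δp = 240 hPa = 24000 Pa, q̄ = 0.004 kg/kg → 0.004 × 24000 / 9.8 = 9.80 mm
Layer 700–300 hPa: Δp = 400 hPa = 40000 Pa, q̄ = 0.00079 kg/kg → 0.00079 × 40000 / 9.8 = 3.22 mm
PW = 4.44 + 9.80 + 3.22 = 17.46 ≈ 17.5 mm.
Precipitation = ε × PW = 0.56 × 17.5 = 9.8 mm.

PW ≈ 17.5 mm; precipitation ≈ 9.8 mm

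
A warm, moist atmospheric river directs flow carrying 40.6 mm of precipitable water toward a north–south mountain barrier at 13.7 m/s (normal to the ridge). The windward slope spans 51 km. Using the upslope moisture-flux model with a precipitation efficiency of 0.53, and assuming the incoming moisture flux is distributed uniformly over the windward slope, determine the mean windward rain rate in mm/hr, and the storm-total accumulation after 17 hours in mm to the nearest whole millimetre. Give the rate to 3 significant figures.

R ≈ 20.8 mm/hr; total ≈ 354 mm

Incoming column moisture flux per unit ridge length: F = V × PW = 13.7 × 40.6 = 556.22 mm·m/s.
Spread over the 51 km slope with efficiency ε = 0.53: R = ε·F/W = 0.53 × 556.22 / 51000 m = 5.780e-03 mm/s.
R = 5.780e-03 × 3600 = 20.8 mm/hr.
Over 17 h: total = 20.8 × 17 = 353.6 ≈ 354 mm.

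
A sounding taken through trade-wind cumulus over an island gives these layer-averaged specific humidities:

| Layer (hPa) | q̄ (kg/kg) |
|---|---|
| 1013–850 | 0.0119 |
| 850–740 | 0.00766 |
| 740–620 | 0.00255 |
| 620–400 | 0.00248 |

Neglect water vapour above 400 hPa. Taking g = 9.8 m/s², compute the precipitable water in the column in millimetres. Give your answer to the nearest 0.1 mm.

PW ≈ 37.1 mm

Precipitable water is the column-integrated vapour mass per unit area: PW = (1/g) Σ q̄ Δp, with q in kg/kg and Δp in Pa (1 kg/m² of water = 1 mm).
Layer 1013–850 hPa: Δp = 163 hPa = 16300 Pa, q̄ = 0.0119 kg/kg → 0.0119 × 16300 / 9.8 = 19.79 mm
Layer 850–740 hPa: Δp = 110 hPa = 11000 Pa, q̄ = 0.00766 kg/kg → 0.00766 × 11000 / 9.8 = 8.60 mm
Layer 740–620 hPa: Δp = 120 hPa = 12000 Pa, q̄ = 0.00255 kg/kg → 0.00255 × 12000 / 9.8 = 3.12 mm
Layer 620–400 hPa: Δp = 220 hPa = 22000 Pa, q̄ = 0.00248 kg/kg → 0.00248 × 22000 / 9.8 = 5.57 mm
PW = 19.79 + 8.60 + 3.12 + 5.57 = 37.08 ≈ 37.1 mm.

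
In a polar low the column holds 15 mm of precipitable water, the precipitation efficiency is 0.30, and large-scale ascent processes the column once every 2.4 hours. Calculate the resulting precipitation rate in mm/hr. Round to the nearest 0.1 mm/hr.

R ≈ 1.9 mm/hr

Each overturning extracts ε × PW = 0.30 × 15 = 4.5 mm.
Rate = ε·PW / τ = 4.5 / 2.4 h = 1.9 mm/hr.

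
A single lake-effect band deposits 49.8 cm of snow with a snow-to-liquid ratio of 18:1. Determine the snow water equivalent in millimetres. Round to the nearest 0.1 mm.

SWE = snow depth / ratio = 49.8 cm / 18 = 2.767 cm = 27.7 mm.

SWE ≈ 27.7 mm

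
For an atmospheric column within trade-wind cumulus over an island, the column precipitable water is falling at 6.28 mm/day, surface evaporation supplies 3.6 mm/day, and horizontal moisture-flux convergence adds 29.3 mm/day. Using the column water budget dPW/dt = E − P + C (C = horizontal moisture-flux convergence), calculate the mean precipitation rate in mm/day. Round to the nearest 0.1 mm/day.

P ≈ 39.2 mm/day

dPW/dt = -6.28 mm/day.
P = E + C − dPW/dt = 3.6 + (29.3) − (-6.28) = 39.2 mm/day.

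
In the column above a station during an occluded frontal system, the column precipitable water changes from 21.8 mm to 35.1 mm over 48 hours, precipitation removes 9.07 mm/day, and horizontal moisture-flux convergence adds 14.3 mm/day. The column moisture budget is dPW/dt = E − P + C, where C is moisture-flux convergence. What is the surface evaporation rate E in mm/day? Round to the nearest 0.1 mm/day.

dPW/dt = (35.1 − 21.8) mm / (48/24 day) = +6.650 mm/day.
E = dPW/dt + P − C = (+6.650) + 9.07 − (14.3) = 1.4 mm/day.

E ≈ 1.4 mm/day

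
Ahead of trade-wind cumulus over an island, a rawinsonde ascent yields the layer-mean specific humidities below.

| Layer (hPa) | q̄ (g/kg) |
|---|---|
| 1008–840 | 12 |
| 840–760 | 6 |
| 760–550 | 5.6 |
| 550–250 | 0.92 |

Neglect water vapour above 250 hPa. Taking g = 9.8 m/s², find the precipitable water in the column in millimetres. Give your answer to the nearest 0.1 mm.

Precipitable water is the column-integrated vapour mass per unit area: PW = (1/g) Σ q̄ Δp, with q in kg/kg and Δp in Pa (1 kg/m² of water = 1 mm).
Layer 1008–840 hPa: Δp = 168 hPa = 16800 Pa, q̄ = 0.012 kg/kg → 0.012 × 16800 / 9.8 = 20.57 mm
Layer 840–760 hPa: Δp = 80 hPa = 8000 Pa, q̄ = 0.006 kg/kg → 0.006 × 8000 / 9.8 = 4.90 mm
Layer 760–550 hPa: Δp = 210 hPa = 21000 Pa, q̄ = 0.0056 kg/kg → 0.0056 × 21000 / 9.8 = 12.00 mm
Layer 550–250 hPa: Δp = 300 hPa = 30000 Pa, q̄ = 0.00092 kg/kg → 0.00092 × 30000 / 9.8 = 2.82 mm
PW = 20.57 + 4.90 + 12.00 + 2.82 = 40.29 ≈ 40.3 mm.

PW ≈ 40.3 mm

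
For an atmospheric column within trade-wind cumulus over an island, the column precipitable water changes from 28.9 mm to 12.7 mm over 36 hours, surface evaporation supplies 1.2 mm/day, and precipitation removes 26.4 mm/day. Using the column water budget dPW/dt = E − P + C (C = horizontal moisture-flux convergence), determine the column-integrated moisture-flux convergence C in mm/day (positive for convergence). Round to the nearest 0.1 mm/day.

dPW/dt = (12.7 − 28.9) mm / (36/24 day) = -10.800 mm/day.
C = dPW/dt − E + P = (-10.800) − 1.2 + 26.4 = 14.4 mm/day.

C ≈ 14.4 mm/day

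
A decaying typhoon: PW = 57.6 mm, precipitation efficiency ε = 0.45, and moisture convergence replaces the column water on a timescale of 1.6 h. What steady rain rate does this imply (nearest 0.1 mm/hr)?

Each overturning extracts ε × PW = 0.45 × 57.6 = 25.92 mm.
Rate = ε·PW / τ = 25.92 / 1.6 h = 16.2 mm/hr.

R ≈ 16.2 mm/hr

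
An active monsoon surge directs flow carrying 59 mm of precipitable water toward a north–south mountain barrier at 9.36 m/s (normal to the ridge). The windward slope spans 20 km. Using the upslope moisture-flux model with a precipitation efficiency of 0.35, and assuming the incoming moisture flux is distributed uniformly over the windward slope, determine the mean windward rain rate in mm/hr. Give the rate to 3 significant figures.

Incoming column moisture flux per unit ridge length: F = V × PW = 9.36 × 59 = 552.24 mm·m/s.
Spread over the 20 km slope with efficiency ε = 0.35: R = ε·F/W = 0.35 × 552.24 / 20000 m = 9.664e-03 mm/s.
R = 9.664e-03 × 3600 = 34.8 mm/hr.

R ≈ 34.8 mm/hr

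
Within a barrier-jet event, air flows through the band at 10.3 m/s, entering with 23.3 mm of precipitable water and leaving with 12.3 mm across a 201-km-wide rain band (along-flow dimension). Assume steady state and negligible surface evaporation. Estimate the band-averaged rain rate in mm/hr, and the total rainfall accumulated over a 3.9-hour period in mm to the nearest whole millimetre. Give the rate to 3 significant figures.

Column moisture flux per unit crosswind length is F = V × PW.
Inflow: F_in = 10.3 × 23.3 = 239.99 mm·m/s
Outflow: F_out = 10.3 × 12.3 = 126.69 mm·m/s
Steady-state rate R = (F_in − F_out)/L = (239.99 − 126.69) / 201000 m = 5.637e-04 mm/s.
R = 5.637e-04 × 3600 = 2.03 mm/hr.
Over 3.9 h: total = 2.03 × 3.9 = 7.917 ≈ 8 mm.

R ≈ 2.03 mm/hr; total ≈ 8 mm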